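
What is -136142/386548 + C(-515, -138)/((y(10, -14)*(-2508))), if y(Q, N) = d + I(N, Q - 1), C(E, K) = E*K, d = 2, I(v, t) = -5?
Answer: 550992374/60591399 ≈ 9.0936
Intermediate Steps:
y(Q, N) = -3 (y(Q, N) = 2 - 5 = -3)
-136142/386548 + C(-515, -138)/((y(10, -14)*(-2508))) = -136142/386548 + (-515*(-138))/((-3*(-2508))) = -136142*1/386548 + 71070/7524 = -68071/193274 + 71070*(1/7524) = -68071/193274 + 11845/1254 = 550992374/60591399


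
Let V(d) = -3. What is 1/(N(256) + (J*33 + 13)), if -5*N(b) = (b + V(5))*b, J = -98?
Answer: -5/80873 ≈ -6.1825e-5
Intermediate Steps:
N(b) = -b*(-3 + b)/5 (N(b) = -(b - 3)*b/5 = -(-3 + b)*b/5 = -b*(-3 + b)/5)
1/(N(256) + (J*33 + 13)) = 1/((⅕)*256*(3 - 1*256) + (-98*33 + 13)) = 1/((⅕)*256*(3 - 256) + (-3234 + 13)) = 1/((⅕)*256*(-253) - 3221) = 1/(-64768/5 - 3221) = 1/(-80873/5) = -5/80873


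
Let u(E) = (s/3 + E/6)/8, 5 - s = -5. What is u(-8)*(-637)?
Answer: -637/4 ≈ -159.25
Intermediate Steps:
s = 10 (s = 5 - 1*(-5) = 5 + 5 = 10)
u(E) = 5/12 + E/48 (u(E) = (10/3 + E/6)/8 = (10*(1/3) + E*(1/6))*(1/8) = (10/3 + E/6)*(1/8) = 5/12 + E/48)
u(-8)*(-637) = (5/12 + (1/48)*(-8))*(-637) = (5/12 - 1/6)*(-637) = (1/4)*(-637) = -637/4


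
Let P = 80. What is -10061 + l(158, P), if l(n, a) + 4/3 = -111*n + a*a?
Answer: -63601/3 ≈ -21200.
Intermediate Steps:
l(n, a) = -4/3 + a² - 111*n (l(n, a) = -4/3 + (-111*n + a*a) = -4/3 + (-111*n + a²) = -4/3 + (a² - 111*n) = -4/3 + a² - 111*n)
-10061 + l(158, P) = -10061 + (-4/3 + 80² - 111*158) = -10061 + (-4/3 + 6400 - 17538) = -10061 - 33418/3 = -63601/3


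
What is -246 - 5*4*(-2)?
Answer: -206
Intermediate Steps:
-246 - 5*4*(-2) = -246 - 20*(-2) = -246 - 1*(-40) = -246 + 40 = -206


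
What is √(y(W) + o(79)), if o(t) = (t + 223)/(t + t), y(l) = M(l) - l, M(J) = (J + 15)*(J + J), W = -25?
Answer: √3288454/79 ≈ 22.955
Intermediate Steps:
M(J) = 2*J*(15 + J) (M(J) = (15 + J)*(2*J) = 2*J*(15 + J))
y(l) = -l + 2*l*(15 + l) (y(l) = 2*l*(15 + l) - l = -l + 2*l*(15 + l))
o(t) = (223 + t)/(2*t) (o(t) = (223 + t)/((2*t)) = (223 + t)*(1/(2*t)) = (223 + t)/(2*t))
√(y(W) + o(79)) = √(-25*(29 + 2*(-25)) + (½)*(223 + 79)/79) = √(-25*(29 - 50) + (½)*(1/79)*302) = √(-25*(-21) + 151/79) = √(525 + 151/79) = √(41626/79) = √3288454/79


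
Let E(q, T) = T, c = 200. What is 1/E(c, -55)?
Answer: -1/55 ≈ -0.018182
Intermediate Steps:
1/E(c, -55) = 1/(-55) = -1/55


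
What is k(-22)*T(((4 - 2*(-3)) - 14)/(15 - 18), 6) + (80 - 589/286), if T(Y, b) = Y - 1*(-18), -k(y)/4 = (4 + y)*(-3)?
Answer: -1172045/286 ≈ -4098.1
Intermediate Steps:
k(y) = 48 + 12*y (k(y) = -4*(4 + y)*(-3) = -4*(-12 - 3*y) = 48 + 12*y)
T(Y, b) = 18 + Y (T(Y, b) = Y + 18 = 18 + Y)
k(-22)*T(((4 - 2*(-3)) - 14)/(15 - 18), 6) + (80 - 589/286) = (48 + 12*(-22))*(18 + ((4 - 2*(-3)) - 14)/(15 - 18)) + (80 - 589/286) = (48 - 264)*(18 + ((4 + 6) - 14)/(-3)) + (80 - 589/286) = -216*(18 + (10 - 14)*(-⅓)) + (80 - 1*589/286) = -216*(18 - 4*(-⅓)) + (80 - 589/286) = -216*(18 + 4/3) + 22291/286 = -216*58/3 + 22291/286 = -4176 + 22291/286 = -1172045/286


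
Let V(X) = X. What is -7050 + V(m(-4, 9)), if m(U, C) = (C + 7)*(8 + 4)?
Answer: -6858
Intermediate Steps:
m(U, C) = 84 + 12*C (m(U, C) = (7 + C)*12 = 84 + 12*C)
-7050 + V(m(-4, 9)) = -7050 + (84 + 12*9) = -7050 + (84 + 108) = -7050 + 192 = -6858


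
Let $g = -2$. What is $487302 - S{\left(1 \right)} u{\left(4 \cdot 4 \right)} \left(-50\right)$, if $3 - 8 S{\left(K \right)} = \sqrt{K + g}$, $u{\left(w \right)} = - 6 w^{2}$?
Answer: $458502 + 9600 i \approx 4.585 \cdot 10^{5} + 9600.0 i$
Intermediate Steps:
$S{\left(K \right)} = \frac{3}{8} - \frac{\sqrt{-2 + K}}{8}$ ($S{\left(K \right)} = \frac{3}{8} - \frac{\sqrt{K - 2}}{8} = \frac{3}{8} - \frac{\sqrt{-2 + K}}{8}$)
$487302 - S{\left(1 \right)} u{\left(4 \cdot 4 \right)} \left(-50\right) = 487302 - \left(\frac{3}{8} - \frac{\sqrt{-2 + 1}}{8}\right) \left(- 6 \left(4 \cdot 4\right)^{2}\right) \left(-50\right) = 487302 - \left(\frac{3}{8} - \frac{\sqrt{-1}}{8}\right) \left(- 6 \cdot 16^{2}\right) \left(-50\right) = 487302 - \left(\frac{3}{8} - \frac{i}{8}\right) \left(\left(-6\right) 256\right) \left(-50\right) = 487302 - \left(\frac{3}{8} - \frac{i}{8}\right) \left(-1536\right) \left(-50\right) = 487302 - \left(-576 + 192 i\right) \left(-50\right) = 487302 - \left(28800 - 9600 i\right) = 458502 + 9600 i$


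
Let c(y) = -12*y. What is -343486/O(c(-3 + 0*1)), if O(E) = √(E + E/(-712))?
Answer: -343486*√14062/711 ≈ -57288.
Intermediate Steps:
O(E) = 3*√14062*√E/356 (O(E) = √(E + E*(-1/712)) = √(E - E/712) = √(711*E/712) = 3*√14062*√E/356)
-343486/O(c(-3 + 0*1)) = -343486*√14062/711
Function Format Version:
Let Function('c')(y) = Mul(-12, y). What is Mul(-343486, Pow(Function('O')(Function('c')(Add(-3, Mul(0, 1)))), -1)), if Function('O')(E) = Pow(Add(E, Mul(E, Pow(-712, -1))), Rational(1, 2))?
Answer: Mul(Rational(-343486, 711), Pow(14062, Rational(1, 2))) ≈ -57288.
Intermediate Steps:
Function('O')(E) = Mul(Rational(3, 356), Pow(14062, Rational(1, 2)), Pow(E, Rational(1, 2))) (Function('O')(E) = Pow(Add(E, Mul(E, Rational(-1, 712))), Rational(1, 2)) = Pow(Add(E, Mul(Rational(-1, 712), E)), Rational(1, 2)) = Pow(Mul(Rational(711, 712), E), Rational(1, 2)) = Mul(Rational(3, 356), Pow(14062, Rational(1, 2)), Pow(E, Rational(1, 2))))
Mul(-343486, Pow(Function('O')(Function('c')(Add(-3, Mul(0, 1)))), -1)) = Mul(-343486, Pow(Mul(Rational(3, 356), Pow(14062, Rational(1, 2)), Pow(Mul(-12, Add(-3, Mul(0, 1))), Rational(1, 2))), -1)) = Mul(-343486, Pow(Mul(Rational(3, 356), Pow(14062, Rational(1, 2)), Pow(Mul(-12, Add(-3, 0)), Rational(1, 2))), -1)) = Mul(-343486, Pow(Mul(Rational(3, 356), Pow(14062, Rational(1, 2)), Pow(Mul(-12, -3), Rational(1, 2))), -1)) = Mul(-343486, Pow(Mul(Rational(3, 356), Pow(14062, Rational(1, 2)), Pow(36, Rational(1, 2))), -1)) = Mul(-343486, Pow(Mul(Rational(3, 356), Pow(14062, Rational(1, 2)), 6), -1)) = Mul(-343486, Pow(Mul(Rational(9, 178), Pow(14062, Rational(1, 2))), -1)) = Mul(-343486, Mul(Rational(1, 711), Pow(14062, Rational(1, 2)))) = Mul(Rational(-343486, 711), Pow(14062, Rational(1, 2)))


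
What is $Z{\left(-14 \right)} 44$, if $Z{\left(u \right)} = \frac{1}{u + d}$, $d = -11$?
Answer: $- \frac{44}{25} \approx -1.76$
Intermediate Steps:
$Z{\left(u \right)} = \frac{1}{-11 + u}$ ($Z{\left(u \right)} = \frac{1}{u - 11} = \frac{1}{-11 + u}$)
$Z{\left(-14 \right)} 44 = \frac{1}{-11 - 14} \cdot 44 = \frac{1}{-25} \cdot 44 = \left(- \frac{1}{25}\right) 44 = - \frac{44}{25}$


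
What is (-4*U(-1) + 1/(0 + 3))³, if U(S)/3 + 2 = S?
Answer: 1295029/27 ≈ 47964.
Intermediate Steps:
U(S) = -6 + 3*S
(-4*U(-1) + 1/(0 + 3))³ = (-4*(-6 + 3*(-1)) + 1/(0 + 3))³ = (-4*(-6 - 3) + 1/3)³ = (-4*(-9) + ⅓)³ = (36 + ⅓)³ = (109/3)³ = 1295029/27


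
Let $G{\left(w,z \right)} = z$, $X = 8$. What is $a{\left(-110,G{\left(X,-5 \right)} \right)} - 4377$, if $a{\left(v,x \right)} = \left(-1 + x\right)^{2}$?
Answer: $-4341$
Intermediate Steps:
$a{\left(-110,G{\left(X,-5 \right)} \right)} - 4377 = \left(-1 - 5\right)^{2} - 4377 = \left(-6\right)^{2} - 4377 = 36 - 4377 = -4341$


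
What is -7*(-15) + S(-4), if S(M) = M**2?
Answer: 121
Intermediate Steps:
-7*(-15) + S(-4) = -7*(-15) + (-4)**2 = 105 + 16 = 121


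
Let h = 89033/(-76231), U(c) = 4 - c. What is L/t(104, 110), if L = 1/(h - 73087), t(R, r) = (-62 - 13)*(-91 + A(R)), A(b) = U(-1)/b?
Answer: -3964012/1976310535712625 ≈ -2.0058e-9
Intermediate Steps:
A(b) = 5/b (A(b) = (4 - 1*(-1))/b = (4 + 1)/b = 5/b)
h = -89033/76231 (h = 89033*(-1/76231) = -89033/76231 ≈ -1.1679)
t(R, r) = 6825 - 375/R (t(R, r) = (-62 - 13)*(-91 + 5/R) = -75*(-91 + 5/R) = 6825 - 375/R)
L = -76231/5571584130 (L = 1/(-89033/76231 - 73087) = 1/(-5571584130/76231) = -76231/5571584130 ≈ -1.3682e-5)
L/t(104, 110) = -76231/(5571584130*(6825 - 375/104)) = -76231/(5571584130*709425/104) = -76231/5571584130*104/709425 = -3964012/1976310535712625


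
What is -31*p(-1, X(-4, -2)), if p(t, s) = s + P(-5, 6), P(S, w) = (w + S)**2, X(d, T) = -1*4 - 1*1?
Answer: 124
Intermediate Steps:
X(d, T) = -5 (X(d, T) = -4 - 1 = -5)
P(S, w) = (S + w)**2
p(t, s) = 1 + s (p(t, s) = s + (-5 + 6)**2 = s + 1**2 = s + 1 = 1 + s)
-31*p(-1, X(-4, -2)) = -31*(1 - 5) = -31*(-4) = 124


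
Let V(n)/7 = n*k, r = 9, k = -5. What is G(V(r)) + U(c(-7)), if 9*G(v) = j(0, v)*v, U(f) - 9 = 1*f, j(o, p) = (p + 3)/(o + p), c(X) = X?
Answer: -98/3 ≈ -32.667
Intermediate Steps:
j(o, p) = (3 + p)/(o + p)
U(f) = 9 + f (U(f) = 9 + 1*f = 9 + f)
V(n) = -35*n (V(n) = 7*(n*(-5)) = 7*(-5*n) = -35*n)
G(v) = ⅓ + v/9 (G(v) = (((3 + v)/(0 + v))*v)/9 = (((3 + v)/v)*v)/9 = (3 + v)/9 = ⅓ + v/9)
G(V(r)) + U(c(-7)) = (⅓ + (-35*9)/9) + (9 - 7) = (⅓ + (⅑)*(-315)) + 2 = (⅓ - 35) + 2 = -104/3 + 2 = -98/3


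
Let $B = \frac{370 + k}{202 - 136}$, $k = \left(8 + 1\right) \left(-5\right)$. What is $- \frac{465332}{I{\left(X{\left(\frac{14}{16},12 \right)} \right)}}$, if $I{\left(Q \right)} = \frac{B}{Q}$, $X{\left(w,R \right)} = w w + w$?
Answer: $- \frac{80618769}{520} \approx -1.5504 \cdot 10^{5}$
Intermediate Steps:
$k = -45$ ($k = 9 \left(-5\right) = -45$)
$B = \frac{325}{66}$ ($B = \frac{370 - 45}{202 - 136} = \frac{325}{66} \approx 4.9242$)
$X{\left(w,R \right)} = w + w^{2}$ ($X{\left(w,R \right)} = w^{2} + w = w + w^{2}$)
$I{\left(Q \right)} = \frac{325}{66 Q}$
$- \frac{465332}{I{\left(X{\left(\frac{14}{16},12 \right)} \right)}} = - \frac{465332}{\frac{325}{66} \frac{1}{\frac{14}{16} \left(1 + \frac{14}{16}\right)}} = - \frac{465332}{\frac{325}{66} \frac{1}{14 \cdot \frac{1}{16} \left(1 + 14 \cdot \frac{1}{16}\right)}} = - \frac{465332}{\frac{325}{66} \frac{1}{\frac{7}{8} \left(1 + \frac{7}{8}\right)}} = - \frac{465332}{\frac{325}{66} \frac{1}{\frac{7}{8} \cdot \frac{15}{8}}} = - \frac{465332}{\frac{325}{66} \frac{1}{\frac{105}{64}}} = - \frac{465332}{\frac{325}{66} \cdot \frac{64}{105}} = - \frac{465332}{\frac{2080}{693}} = \left(-465332\right) \frac{693}{2080} = - \frac{80618769}{520}$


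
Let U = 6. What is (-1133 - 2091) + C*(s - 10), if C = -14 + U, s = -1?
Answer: -3136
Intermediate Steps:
C = -8 (C = -14 + 6 = -8)
(-1133 - 2091) + C*(s - 10) = (-1133 - 2091) - 8*(-1 - 10) = -3224 - 8*(-11) = -3224 + 88 = -3136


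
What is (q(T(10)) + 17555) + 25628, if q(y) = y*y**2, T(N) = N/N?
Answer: 43184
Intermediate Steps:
T(N) = 1
q(y) = y**3
(q(T(10)) + 17555) + 25628 = (1**3 + 17555) + 25628 = (1 + 17555) + 25628 = 17556 + 25628 = 43184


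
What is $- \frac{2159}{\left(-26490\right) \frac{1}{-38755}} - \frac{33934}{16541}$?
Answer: $- \frac{276983641601}{87634218} \approx -3160.7$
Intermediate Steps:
$- \frac{2159}{\left(-26490\right) \frac{1}{-38755}} - \frac{33934}{16541} = - \frac{2159}{\left(-26490\right) \left(- \frac{1}{38755}\right)} - \frac{33934}{16541} = - \frac{2159}{\frac{5298}{7751}} - \frac{33934}{16541} = \left(-2159\right) \frac{7751}{5298} - \frac{33934}{16541} = - \frac{16734409}{5298} - \frac{33934}{16541} = - \frac{276983641601}{87634218}$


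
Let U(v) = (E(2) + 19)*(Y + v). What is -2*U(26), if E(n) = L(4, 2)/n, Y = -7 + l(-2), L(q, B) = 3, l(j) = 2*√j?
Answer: -779 - 82*I*√2 ≈ -779.0 - 115.97*I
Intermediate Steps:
Y = -7 + 2*I*√2 (Y = -7 + 2*√(-2) = -7 + 2*(I*√2) = -7 + 2*I*√2 ≈ -7.0 + 2.8284*I)
E(n) = 3/n
U(v) = -287/2 + 41*v/2 + 41*I*√2 (U(v) = (3/2 + 19)*((-7 + 2*I*√2) + v) = (3*(½) + 19)*(-7 + v + 2*I*√2) = (3/2 + 19)*(-7 + v + 2*I*√2) = 41*(-7 + v + 2*I*√2)/2 = -287/2 + 41*v/2 + 41*I*√2)
-2*U(26) = -2*(-287/2 + (41/2)*26 + 41*I*√2) = -2*(-287/2 + 533 + 41*I*√2) = -2*(779/2 + 41*I*√2) = -779 - 82*I*√2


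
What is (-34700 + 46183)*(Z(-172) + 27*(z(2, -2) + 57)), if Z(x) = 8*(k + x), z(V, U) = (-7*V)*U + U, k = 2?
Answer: 10116523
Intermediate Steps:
z(V, U) = U - 7*U*V (z(V, U) = -7*U*V + U = U - 7*U*V)
Z(x) = 16 + 8*x (Z(x) = 8*(2 + x) = 16 + 8*x)
(-34700 + 46183)*(Z(-172) + 27*(z(2, -2) + 57)) = (-34700 + 46183)*((16 + 8*(-172)) + 27*(-2*(1 - 7*2) + 57)) = 11483*((16 - 1376) + 27*(-2*(1 - 14) + 57)) = 11483*(-1360 + 27*(-2*(-13) + 57)) = 11483*(-1360 + 27*(26 + 57)) = 11483*(-1360 + 27*83) = 11483*(-1360 + 2241) = 11483*881 = 10116523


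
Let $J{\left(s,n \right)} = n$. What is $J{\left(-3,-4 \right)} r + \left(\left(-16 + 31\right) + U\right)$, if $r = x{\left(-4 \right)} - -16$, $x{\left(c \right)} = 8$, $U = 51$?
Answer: $-30$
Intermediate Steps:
$r = 24$ ($r = 8 - -16 = 8 + 16 = 24$)
$J{\left(-3,-4 \right)} r + \left(\left(-16 + 31\right) + U\right) = \left(-4\right) 24 + \left(\left(-16 + 31\right) + 51\right) = -96 + \left(15 + 51\right) = -96 + 66 = -30$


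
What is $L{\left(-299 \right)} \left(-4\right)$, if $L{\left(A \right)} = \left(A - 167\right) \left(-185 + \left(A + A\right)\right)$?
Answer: $-1459512$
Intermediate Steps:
$L{\left(A \right)} = \left(-185 + 2 A\right) \left(-167 + A\right)$ ($L{\left(A \right)} = \left(-167 + A\right) \left(-185 + 2 A\right) = \left(-185 + 2 A\right) \left(-167 + A\right)$)
$L{\left(-299 \right)} \left(-4\right) = \left(30895 - -155181 + 2 \left(-299\right)^{2}\right) \left(-4\right) = \left(30895 + 155181 + 2 \cdot 89401\right) \left(-4\right) = \left(30895 + 155181 + 178802\right) \left(-4\right) = 364878 \left(-4\right) = -1459512$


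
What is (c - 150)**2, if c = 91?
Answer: 3481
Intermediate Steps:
(c - 150)**2 = (91 - 150)**2 = (-59)**2 = 3481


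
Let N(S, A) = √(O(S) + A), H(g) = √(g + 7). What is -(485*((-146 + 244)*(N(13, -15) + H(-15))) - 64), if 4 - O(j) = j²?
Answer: 64 - 285180*I*√5 - 95060*I*√2 ≈ 64.0 - 7.7212e+5*I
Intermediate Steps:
O(j) = 4 - j²
H(g) = √(7 + g)
N(S, A) = √(4 + A - S²) (N(S, A) = √((4 - S²) + A) = √(4 + A - S²))
-(485*((-146 + 244)*(N(13, -15) + H(-15))) - 64) = -(485*((-146 + 244)*(√(4 - 15 - 1*13²) + √(7 - 15))) - 64) = -(485*(98*(√(4 - 15 - 1*169) + √(-8))) - 64) = -(485*(98*(√(4 - 15 - 169) + 2*I*√2)) - 64) = -(485*(98*(√(-180) + 2*I*√2)) - 64) = -(485*(98*(6*I*√5 + 2*I*√2)) - 64) = -(485*(98*(2*I*√2 + 6*I*√5)) - 64) = -(485*(196*I*√2 + 588*I*√5) - 64) = -((95060*I*√2 + 285180*I*√5) - 64) = -(-64 + 95060*I*√2 + 285180*I*√5) = 64 - 285180*I*√5 - 95060*I*√2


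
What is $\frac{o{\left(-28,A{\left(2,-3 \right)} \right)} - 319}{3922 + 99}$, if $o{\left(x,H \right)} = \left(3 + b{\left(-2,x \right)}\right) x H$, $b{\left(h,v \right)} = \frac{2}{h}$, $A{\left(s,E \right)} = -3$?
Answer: $- \frac{151}{4021} \approx -0.037553$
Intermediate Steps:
$o{\left(x,H \right)} = 2 H x$ ($o{\left(x,H \right)} = \left(3 + \frac{2}{-2}\right) x H = \left(3 + 2 \left(- \frac{1}{2}\right)\right) x H = \left(3 - 1\right) x H = 2 x H = 2 H x$)
$\frac{o{\left(-28,A{\left(2,-3 \right)} \right)} - 319}{3922 + 99} = \frac{2 \left(-3\right) \left(-28\right) - 319}{3922 + 99} = \frac{168 - 319}{4021} = \left(-151\right) \frac{1}{4021} = - \frac{151}{4021}$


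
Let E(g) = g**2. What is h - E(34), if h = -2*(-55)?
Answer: -1046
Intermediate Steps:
h = 110
h - E(34) = 110 - 1*34**2 = 110 - 1*1156 = 110 - 1156 = -1046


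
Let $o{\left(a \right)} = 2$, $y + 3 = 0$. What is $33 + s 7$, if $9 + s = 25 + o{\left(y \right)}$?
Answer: $159$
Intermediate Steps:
$y = -3$ ($y = -3 + 0 = -3$)
$s = 18$ ($s = -9 + \left(25 + 2\right) = -9 + 27 = 18$)
$33 + s 7 = 33 + 18 \cdot 7 = 33 + 126 = 159$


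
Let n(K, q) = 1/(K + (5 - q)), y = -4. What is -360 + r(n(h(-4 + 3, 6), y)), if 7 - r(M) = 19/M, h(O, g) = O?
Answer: -505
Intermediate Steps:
n(K, q) = 1/(5 + K - q)
r(M) = 7 - 19/M
-360 + r(n(h(-4 + 3, 6), y)) = -360 + (7 - 19/(1/(5 + (-4 + 3) - 1*(-4)))) = -360 + (7 - 19/(1/(5 - 1 + 4))) = -360 + (7 - 19/(1/8)) = -360 + (7 - 19/⅛) = -360 + (7 - 19*8) = -360 + (7 - 152) = -360 - 145 = -505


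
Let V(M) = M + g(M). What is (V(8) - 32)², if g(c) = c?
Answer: 256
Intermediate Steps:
V(M) = 2*M (V(M) = M + M = 2*M)
(V(8) - 32)² = (2*8 - 32)² = (16 - 32)² = (-16)² = 256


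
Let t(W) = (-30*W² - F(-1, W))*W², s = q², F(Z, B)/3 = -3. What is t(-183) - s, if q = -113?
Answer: -33645104998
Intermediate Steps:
F(Z, B) = -9 (F(Z, B) = 3*(-3) = -9)
s = 12769 (s = (-113)² = 12769)
t(W) = W²*(9 - 30*W²) (t(W) = (-30*W² - 1*(-9))*W² = (-30*W² + 9)*W² = (9 - 30*W²)*W² = W²*(9 - 30*W²))
t(-183) - s = (-183)²*(9 - 30*(-183)²) - 1*12769 = 33489*(9 - 30*33489) - 12769 = 33489*(9 - 1004670) - 12769 = 33489*(-1004661) - 12769 = -33645092229 - 12769 = -33645104998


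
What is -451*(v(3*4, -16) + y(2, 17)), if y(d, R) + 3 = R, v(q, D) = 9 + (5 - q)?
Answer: -7216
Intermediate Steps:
v(q, D) = 14 - q
y(d, R) = -3 + R
-451*(v(3*4, -16) + y(2, 17)) = -451*((14 - 3*4) + (-3 + 17)) = -451*((14 - 1*12) + 14) = -451*((14 - 12) + 14) = -451*(2 + 14) = -451*16 = -7216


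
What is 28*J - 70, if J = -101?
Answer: -2898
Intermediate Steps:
28*J - 70 = 28*(-101) - 70 = -2828 - 70 = -2898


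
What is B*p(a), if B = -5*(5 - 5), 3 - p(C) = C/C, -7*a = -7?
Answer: 0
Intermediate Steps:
a = 1 (a = -⅐*(-7) = 1)
p(C) = 2 (p(C) = 3 - C/C = 3 - 1*1 = 3 - 1 = 2)
B = 0 (B = -5*0 = 0)
B*p(a) = 0*2 = 0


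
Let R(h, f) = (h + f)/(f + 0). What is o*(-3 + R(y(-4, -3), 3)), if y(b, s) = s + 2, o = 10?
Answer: -70/3 ≈ -23.333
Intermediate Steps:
y(b, s) = 2 + s
R(h, f) = (f + h)/f
o*(-3 + R(y(-4, -3), 3)) = 10*(-3 + (3 + (2 - 3))/3) = 10*(-3 + (3 - 1)/3) = 10*(-3 + (⅓)*2) = 10*(-3 + ⅔) = 10*(-7/3) = -70/3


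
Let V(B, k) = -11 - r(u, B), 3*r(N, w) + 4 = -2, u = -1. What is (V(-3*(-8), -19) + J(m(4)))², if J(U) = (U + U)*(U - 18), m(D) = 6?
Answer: 23409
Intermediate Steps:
J(U) = 2*U*(-18 + U) (J(U) = (2*U)*(-18 + U) = 2*U*(-18 + U))
r(N, w) = -2 (r(N, w) = -4/3 + (⅓)*(-2) = -4/3 - ⅔ = -2)
V(B, k) = -9 (V(B, k) = -11 - 1*(-2) = -11 + 2 = -9)
(V(-3*(-8), -19) + J(m(4)))² = (-9 + 2*6*(-18 + 6))² = (-9 + 2*6*(-12))² = (-9 - 144)² = (-153)² = 23409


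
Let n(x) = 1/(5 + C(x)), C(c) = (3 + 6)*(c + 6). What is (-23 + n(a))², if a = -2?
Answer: 887364/1681 ≈ 527.88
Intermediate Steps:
C(c) = 54 + 9*c (C(c) = 9*(6 + c) = 54 + 9*c)
n(x) = 1/(59 + 9*x) (n(x) = 1/(5 + (54 + 9*x)) = 1/(59 + 9*x))
(-23 + n(a))² = (-23 + 1/(59 + 9*(-2)))² = (-23 + 1/(59 - 18))² = (-23 + 1/41)² = (-942/41)² = 887364/1681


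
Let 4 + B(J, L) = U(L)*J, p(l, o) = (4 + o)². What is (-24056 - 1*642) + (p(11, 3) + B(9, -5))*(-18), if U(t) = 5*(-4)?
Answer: -22268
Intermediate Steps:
U(t) = -20
B(J, L) = -4 - 20*J
(-24056 - 1*642) + (p(11, 3) + B(9, -5))*(-18) = (-24056 - 1*642) + ((4 + 3)² + (-4 - 20*9))*(-18) = (-24056 - 642) + (7² + (-4 - 180))*(-18) = -24698 + (49 - 184)*(-18) = -24698 - 135*(-18) = -24698 + 2430 = -22268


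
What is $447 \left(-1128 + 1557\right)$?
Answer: $191763$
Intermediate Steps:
$447 \left(-1128 + 1557\right) = 447 \cdot 429 = 191763$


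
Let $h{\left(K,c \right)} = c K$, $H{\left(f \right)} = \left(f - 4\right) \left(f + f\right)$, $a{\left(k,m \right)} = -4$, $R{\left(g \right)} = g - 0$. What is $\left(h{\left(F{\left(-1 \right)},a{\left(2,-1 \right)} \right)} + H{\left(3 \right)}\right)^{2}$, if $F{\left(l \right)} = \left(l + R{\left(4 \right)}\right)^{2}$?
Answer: $1764$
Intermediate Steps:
$R{\left(g \right)} = g$ ($R{\left(g \right)} = g + 0 = g$)
$F{\left(l \right)} = \left(4 + l\right)^{2}$ ($F{\left(l \right)} = \left(l + 4\right)^{2} = \left(4 + l\right)^{2}$)
$H{\left(f \right)} = 2 f \left(-4 + f\right)$ ($H{\left(f \right)} = \left(-4 + f\right) 2 f = 2 f \left(-4 + f\right)$)
$h{\left(K,c \right)} = K c$
$\left(h{\left(F{\left(-1 \right)},a{\left(2,-1 \right)} \right)} + H{\left(3 \right)}\right)^{2} = \left(\left(4 - 1\right)^{2} \left(-4\right) + 2 \cdot 3 \left(-4 + 3\right)\right)^{2} = \left(3^{2} \left(-4\right) + 2 \cdot 3 \left(-1\right)\right)^{2} = \left(9 \left(-4\right) - 6\right)^{2} = \left(-36 - 6\right)^{2} = \left(-42\right)^{2} = 1764$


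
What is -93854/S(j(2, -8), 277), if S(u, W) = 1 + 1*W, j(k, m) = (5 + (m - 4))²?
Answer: -46927/139 ≈ -337.60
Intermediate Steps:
j(k, m) = (1 + m)² (j(k, m) = (5 + (-4 + m))² = (1 + m)²)
S(u, W) = 1 + W
-93854/S(j(2, -8), 277) = -93854/(1 + 277) = -93854/278 = -93854*1/278 = -46927/139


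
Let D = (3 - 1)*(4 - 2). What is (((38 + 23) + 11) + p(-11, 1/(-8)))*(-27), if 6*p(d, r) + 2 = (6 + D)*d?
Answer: -1440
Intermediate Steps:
D = 4 (D = 2*2 = 4)
p(d, r) = -⅓ + 5*d/3 (p(d, r) = -⅓ + ((6 + 4)*d)/6 = -⅓ + (10*d)/6 = -⅓ + 5*d/3)
(((38 + 23) + 11) + p(-11, 1/(-8)))*(-27) = (((38 + 23) + 11) + (-⅓ + (5/3)*(-11)))*(-27) = ((61 + 11) + (-⅓ - 55/3))*(-27) = (72 - 56/3)*(-27) = (160/3)*(-27) = -1440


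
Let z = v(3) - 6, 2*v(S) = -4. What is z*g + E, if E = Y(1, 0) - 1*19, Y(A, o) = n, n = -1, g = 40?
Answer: -340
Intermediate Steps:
v(S) = -2 (v(S) = (½)*(-4) = -2)
Y(A, o) = -1
E = -20 (E = -1 - 1*19 = -1 - 19 = -20)
z = -8 (z = -2 - 6 = -8)
z*g + E = -8*40 - 20 = -320 - 20 = -340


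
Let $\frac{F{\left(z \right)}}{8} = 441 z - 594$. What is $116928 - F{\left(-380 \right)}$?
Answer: $1462320$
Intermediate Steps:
$F{\left(z \right)} = -4752 + 3528 z$ ($F{\left(z \right)} = 8 \left(441 z - 594\right) = 8 \left(-594 + 441 z\right) = -4752 + 3528 z$)
$116928 - F{\left(-380 \right)} = 116928 - \left(-4752 + 3528 \left(-380\right)\right) = 116928 - \left(-4752 - 1340640\right) = 116928 - -1345392 = 116928 + 1345392 = 1462320$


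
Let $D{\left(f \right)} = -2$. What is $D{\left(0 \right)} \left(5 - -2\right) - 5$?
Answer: $-19$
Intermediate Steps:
$D{\left(0 \right)} \left(5 - -2\right) - 5 = - 2 \left(5 - -2\right) - 5 = - 2 \left(5 + 2\right) - 5 = \left(-2\right) 7 - 5 = -14 - 5 = -19$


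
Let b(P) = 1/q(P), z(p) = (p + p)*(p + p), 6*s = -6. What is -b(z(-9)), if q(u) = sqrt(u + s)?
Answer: -sqrt(323)/323 ≈ -0.055641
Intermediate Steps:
s = -1 (s = (1/6)*(-6) = -1)
q(u) = sqrt(-1 + u) (q(u) = sqrt(u - 1) = sqrt(-1 + u))
z(p) = 4*p**2 (z(p) = (2*p)*(2*p) = 4*p**2)
b(P) = 1/sqrt(-1 + P) (b(P) = 1/(sqrt(-1 + P)) = 1/sqrt(-1 + P))
-b(z(-9)) = -1/sqrt(-1 + 4*(-9)**2) = -1/sqrt(-1 + 4*81) = -1/sqrt(-1 + 324) = -1/sqrt(323) = -sqrt(323)/323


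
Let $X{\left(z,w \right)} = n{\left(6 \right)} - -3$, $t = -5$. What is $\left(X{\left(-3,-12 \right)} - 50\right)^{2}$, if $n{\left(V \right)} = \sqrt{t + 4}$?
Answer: $\left(47 - i\right)^{2} \approx 2208.0 - 94.0 i$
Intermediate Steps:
$n{\left(V \right)} = i$ ($n{\left(V \right)} = \sqrt{-5 + 4} = \sqrt{-1} = i$)
$X{\left(z,w \right)} = 3 + i$ ($X{\left(z,w \right)} = i - -3 = i + 3 = 3 + i$)
$\left(X{\left(-3,-12 \right)} - 50\right)^{2} = \left(\left(3 + i\right) - 50\right)^{2} = \left(-47 + i\right)^{2}$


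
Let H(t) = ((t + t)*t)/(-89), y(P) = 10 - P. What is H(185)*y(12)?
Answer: 136900/89 ≈ 1538.2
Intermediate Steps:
H(t) = -2*t**2/89 (H(t) = ((2*t)*t)*(-1/89) = (2*t**2)*(-1/89) = -2*t**2/89)
H(185)*y(12) = (-2/89*185**2)*(10 - 1*12) = (-2/89*34225)*(10 - 12) = -68450/89*(-2) = 136900/89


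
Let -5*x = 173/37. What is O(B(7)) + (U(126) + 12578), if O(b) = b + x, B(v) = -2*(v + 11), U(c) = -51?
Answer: 2310662/185 ≈ 12490.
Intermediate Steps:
x = -173/185 (x = -173/(5*37) = -1/5*173/37 = -173/185 ≈ -0.93513)
B(v) = -22 - 2*v (B(v) = -2*(11 + v) = -22 - 2*v)
O(b) = -173/185 + b (O(b) = b - 173/185 = -173/185 + b)
O(B(7)) + (U(126) + 12578) = (-173/185 + (-22 - 2*7)) + (-51 + 12578) = (-173/185 + (-22 - 14)) + 12527 = (-173/185 - 36) + 12527 = -6833/185 + 12527 = 2310662/185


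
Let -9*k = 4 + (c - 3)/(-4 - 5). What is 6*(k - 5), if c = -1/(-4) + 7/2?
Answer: -587/18 ≈ -32.611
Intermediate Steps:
c = 15/4 (c = -1*(-¼) + 7*(½) = ¼ + 7/2 = 15/4 ≈ 3.7500)
k = -47/108 (k = -(4 + (15/4 - 3)/(-4 - 5))/9 = -(4 + (¾)/(-9))/9 = -(4 + (¾)*(-⅑))/9 = -(4 - 1/12)/9 = -⅑*47/12 = -47/108 ≈ -0.43518)
6*(k - 5) = 6*(-47/108 - 5) = 6*(-587/108) = -587/18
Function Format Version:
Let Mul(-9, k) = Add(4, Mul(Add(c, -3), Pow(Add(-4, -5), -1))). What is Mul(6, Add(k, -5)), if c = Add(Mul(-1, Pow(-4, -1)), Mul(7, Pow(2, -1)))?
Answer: Rational(-587, 18) ≈ -32.611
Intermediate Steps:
c = Rational(15, 4) (c = Add(Mul(-1, Rational(-1, 4)), Mul(7, Rational(1, 2))) = Add(Rational(1, 4), Rational(7, 2)) = Rational(15, 4) ≈ 3.7500)
k = Rational(-47, 108) (k = Mul(Rational(-1, 9), Add(4, Mul(Add(Rational(15, 4), -3), Pow(Add(-4, -5), -1)))) = Mul(Rational(-1, 9), Add(4, Mul(Rational(3, 4), Pow(-9, -1)))) = Mul(Rational(-1, 9), Add(4, Mul(Rational(3, 4), Rational(-1, 9)))) = Mul(Rational(-1, 9), Add(4, Rational(-1, 12))) = Mul(Rational(-1, 9), Rational(47, 12)) = Rational(-47, 108) ≈ -0.43518)
Mul(6, Add(k, -5)) = Mul(6, Add(Rational(-47, 108), -5)) = Mul(6, Rational(-587, 108)) = Rational(-587, 18)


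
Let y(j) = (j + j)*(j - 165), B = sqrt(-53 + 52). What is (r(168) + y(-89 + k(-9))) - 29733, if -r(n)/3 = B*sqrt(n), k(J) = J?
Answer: 21815 - 6*I*sqrt(42) ≈ 21815.0 - 38.884*I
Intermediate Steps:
B = I (B = sqrt(-1) = I ≈ 1.0*I)
y(j) = 2*j*(-165 + j) (y(j) = (2*j)*(-165 + j) = 2*j*(-165 + j))
r(n) = -3*I*sqrt(n)
(r(168) + y(-89 + k(-9))) - 29733 = (-3*I*sqrt(168) + 2*(-89 - 9)*(-165 + (-89 - 9))) - 29733 = (-3*I*2*sqrt(42) + 2*(-98)*(-165 - 98)) - 29733 = (-6*I*sqrt(42) + 2*(-98)*(-263)) - 29733 = (-6*I*sqrt(42) + 51548) - 29733 = (51548 - 6*I*sqrt(42)) - 29733 = 21815 - 6*I*sqrt(42)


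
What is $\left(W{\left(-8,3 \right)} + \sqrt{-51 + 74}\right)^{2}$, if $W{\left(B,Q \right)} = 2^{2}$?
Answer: $\left(4 + \sqrt{23}\right)^{2} \approx 77.367$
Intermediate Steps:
$W{\left(B,Q \right)} = 4$
$\left(W{\left(-8,3 \right)} + \sqrt{-51 + 74}\right)^{2} = \left(4 + \sqrt{-51 + 74}\right)^{2} = \left(4 + \sqrt{23}\right)^{2}$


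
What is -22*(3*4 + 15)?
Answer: -594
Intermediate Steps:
-22*(3*4 + 15) = -22*(12 + 15) = -22*27 = -594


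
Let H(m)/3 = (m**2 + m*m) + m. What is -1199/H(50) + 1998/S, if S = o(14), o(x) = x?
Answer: 15126457/106050 ≈ 142.64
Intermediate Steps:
S = 14
H(m) = 3*m + 6*m**2 (H(m) = 3*((m**2 + m*m) + m) = 3*((m**2 + m**2) + m) = 3*(2*m**2 + m) = 3*(m + 2*m**2) = 3*m + 6*m**2)
-1199/H(50) + 1998/S = -1199*1/(150*(1 + 2*50)) + 1998/14 = -1199*1/(150*(1 + 100)) + 1998*(1/14) = -1199/(3*50*101) + 999/7 = -1199/15150 + 999/7 = 15126457/106050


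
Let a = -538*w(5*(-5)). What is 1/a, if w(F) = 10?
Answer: -1/5380 ≈ -0.00018587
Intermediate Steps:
a = -5380 (a = -538*10 = -5380)
1/a = 1/(-5380) = -1/5380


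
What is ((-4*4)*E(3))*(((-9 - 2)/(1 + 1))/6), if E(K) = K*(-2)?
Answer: -88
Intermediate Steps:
E(K) = -2*K
((-4*4)*E(3))*(((-9 - 2)/(1 + 1))/6) = ((-4*4)*(-2*3))*(((-9 - 2)/(1 + 1))/6) = (-16*(-6))*(-11/2*(⅙)) = 96*(-11*½*(⅙)) = 96*(-11/2*⅙) = 96*(-11/12) = -88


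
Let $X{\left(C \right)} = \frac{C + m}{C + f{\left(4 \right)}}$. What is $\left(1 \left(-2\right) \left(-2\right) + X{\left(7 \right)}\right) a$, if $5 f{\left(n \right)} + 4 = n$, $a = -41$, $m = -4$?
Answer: $- \frac{1271}{7} \approx -181.57$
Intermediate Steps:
$f{\left(n \right)} = - \frac{4}{5} + \frac{n}{5}$
$X{\left(C \right)} = \frac{-4 + C}{C}$ ($X{\left(C \right)} = \frac{C - 4}{C + \left(- \frac{4}{5} + \frac{1}{5} \cdot 4\right)} = \frac{-4 + C}{C + \left(- \frac{4}{5} + \frac{4}{5}\right)} = \frac{-4 + C}{C + 0} = \frac{-4 + C}{C}$)
$\left(1 \left(-2\right) \left(-2\right) + X{\left(7 \right)}\right) a = \left(1 \left(-2\right) \left(-2\right) + \frac{-4 + 7}{7}\right) \left(-41\right) = \left(\left(-2\right) \left(-2\right) + \frac{1}{7} \cdot 3\right) \left(-41\right) = \left(4 + \frac{3}{7}\right) \left(-41\right) = \frac{31}{7} \left(-41\right) = - \frac{1271}{7}$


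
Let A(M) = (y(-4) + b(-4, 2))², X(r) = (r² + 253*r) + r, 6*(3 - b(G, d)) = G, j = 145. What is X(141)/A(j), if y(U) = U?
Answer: 501255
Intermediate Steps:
b(G, d) = 3 - G/6
X(r) = r² + 254*r
A(M) = ⅑ (A(M) = (-4 + (3 - ⅙*(-4)))² = (-4 + (3 + ⅔))² = (-4 + 11/3)² = (-⅓)² = ⅑)
X(141)/A(j) = (141*(254 + 141))/(⅑) = (141*395)*9 = 55695*9 = 501255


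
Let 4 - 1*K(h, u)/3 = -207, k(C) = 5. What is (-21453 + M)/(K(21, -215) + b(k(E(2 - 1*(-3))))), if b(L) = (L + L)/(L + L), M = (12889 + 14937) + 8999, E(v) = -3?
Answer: 7686/317 ≈ 24.246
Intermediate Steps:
M = 36825 (M = 27826 + 8999 = 36825)
K(h, u) = 633 (K(h, u) = 12 - 3*(-207) = 12 + 621 = 633)
b(L) = 1 (b(L) = (2*L)/((2*L)) = (2*L)*(1/(2*L)) = 1)
(-21453 + M)/(K(21, -215) + b(k(E(2 - 1*(-3))))) = (-21453 + 36825)/(633 + 1) = 15372/634 = 15372*(1/634) = 7686/317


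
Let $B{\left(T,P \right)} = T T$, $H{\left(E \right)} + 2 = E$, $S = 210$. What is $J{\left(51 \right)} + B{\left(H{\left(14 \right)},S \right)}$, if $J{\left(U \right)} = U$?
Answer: $195$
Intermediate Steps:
$H{\left(E \right)} = -2 + E$
$B{\left(T,P \right)} = T^{2}$
$J{\left(51 \right)} + B{\left(H{\left(14 \right)},S \right)} = 51 + \left(-2 + 14\right)^{2} = 51 + 12^{2} = 51 + 144 = 195$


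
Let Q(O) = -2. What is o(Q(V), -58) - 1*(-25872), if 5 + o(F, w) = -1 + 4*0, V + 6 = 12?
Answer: 25866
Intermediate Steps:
V = 6 (V = -6 + 12 = 6)
o(F, w) = -6 (o(F, w) = -5 + (-1 + 4*0) = -5 + (-1 + 0) = -5 - 1 = -6)
o(Q(V), -58) - 1*(-25872) = -6 - 1*(-25872) = -6 + 25872 = 25866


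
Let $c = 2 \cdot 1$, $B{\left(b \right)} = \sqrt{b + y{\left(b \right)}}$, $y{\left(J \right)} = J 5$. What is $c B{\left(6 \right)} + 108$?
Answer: $120$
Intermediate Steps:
$y{\left(J \right)} = 5 J$
$B{\left(b \right)} = \sqrt{6} \sqrt{b}$ ($B{\left(b \right)} = \sqrt{b + 5 b} = \sqrt{6 b} = \sqrt{6} \sqrt{b}$)
$c = 2$
$c B{\left(6 \right)} + 108 = 2 \sqrt{6} \sqrt{6} + 108 = 2 \cdot 6 + 108 = 12 + 108 = 120$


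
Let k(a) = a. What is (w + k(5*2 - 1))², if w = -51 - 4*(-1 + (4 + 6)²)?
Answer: 191844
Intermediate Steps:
w = -447 (w = -51 - 4*(-1 + 10²) = -51 - 4*(-1 + 100) = -51 - 4*99 = -51 - 1*396 = -51 - 396 = -447)
(w + k(5*2 - 1))² = (-447 + (5*2 - 1))² = (-447 + (10 - 1))² = (-447 + 9)² = (-438)² = 191844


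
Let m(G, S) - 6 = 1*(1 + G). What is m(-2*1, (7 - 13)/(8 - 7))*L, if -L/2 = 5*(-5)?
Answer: 250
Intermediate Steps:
m(G, S) = 7 + G (m(G, S) = 6 + 1*(1 + G) = 6 + (1 + G) = 7 + G)
L = 50 (L = -10*(-5) = -2*(-25) = 50)
m(-2*1, (7 - 13)/(8 - 7))*L = (7 - 2*1)*50 = (7 - 2)*50 = 5*50 = 250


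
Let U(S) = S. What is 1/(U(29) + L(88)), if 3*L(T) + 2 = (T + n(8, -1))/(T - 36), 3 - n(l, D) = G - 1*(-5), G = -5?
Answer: 12/347 ≈ 0.034582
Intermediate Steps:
n(l, D) = 3 (n(l, D) = 3 - (-5 - 1*(-5)) = 3 - (-5 + 5) = 3 - 1*0 = 3 + 0 = 3)
L(T) = -⅔ + (3 + T)/(3*(-36 + T)) (L(T) = -⅔ + ((T + 3)/(T - 36))/3 = -⅔ + ((3 + T)/(-36 + T))/3 = -⅔ + (3 + T)/(3*(-36 + T)))
1/(U(29) + L(88)) = 1/(29 + (75 - 1*88)/(3*(-36 + 88))) = 1/(29 + (⅓)*(75 - 88)/52) = 1/(29 + (⅓)*(1/52)*(-13)) = 1/(29 - 1/12) = 1/(347/12) = 12/347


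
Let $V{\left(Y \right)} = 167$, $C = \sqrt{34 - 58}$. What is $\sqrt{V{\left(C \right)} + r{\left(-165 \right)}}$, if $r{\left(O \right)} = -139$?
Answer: $2 \sqrt{7} \approx 5.2915$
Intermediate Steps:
$C = 2 i \sqrt{6}$ ($C = \sqrt{-24} = 2 i \sqrt{6} \approx 4.899 i$)
$\sqrt{V{\left(C \right)} + r{\left(-165 \right)}} = \sqrt{167 - 139} = \sqrt{28} = 2 \sqrt{7}$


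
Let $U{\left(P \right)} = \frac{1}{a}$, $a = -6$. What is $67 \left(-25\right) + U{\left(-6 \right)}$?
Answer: $- \frac{10051}{6} \approx -1675.2$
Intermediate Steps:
$U{\left(P \right)} = - \frac{1}{6}$ ($U{\left(P \right)} = \frac{1}{-6} = - \frac{1}{6}$)
$67 \left(-25\right) + U{\left(-6 \right)} = 67 \left(-25\right) - \frac{1}{6} = -1675 - \frac{1}{6} = - \frac{10051}{6}$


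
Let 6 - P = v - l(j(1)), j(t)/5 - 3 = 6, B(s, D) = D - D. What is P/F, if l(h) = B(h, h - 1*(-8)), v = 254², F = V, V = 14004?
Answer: -32255/7002 ≈ -4.6065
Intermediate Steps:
B(s, D) = 0
j(t) = 45 (j(t) = 15 + 5*6 = 15 + 30 = 45)
F = 14004
v = 64516
l(h) = 0
P = -64510 (P = 6 - (64516 - 1*0) = 6 - (64516 + 0) = 6 - 1*64516 = 6 - 64516 = -64510)
P/F = -64510/14004 = -64510*1/14004 = -32255/7002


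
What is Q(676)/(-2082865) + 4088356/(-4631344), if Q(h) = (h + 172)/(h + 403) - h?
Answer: -2296210855613999/2602133750471060 ≈ -0.88243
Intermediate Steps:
Q(h) = -h + (172 + h)/(403 + h) (Q(h) = (172 + h)/(403 + h) - h = -h + (172 + h)/(403 + h))
Q(676)/(-2082865) + 4088356/(-4631344) = ((172 - 1*676² - 402*676)/(403 + 676))/(-2082865) + 4088356/(-4631344) = ((172 - 1*456976 - 271752)/1079)*(-1/2082865) + 4088356*(-1/4631344) = ((172 - 456976 - 271752)/1079)*(-1/2082865) - 1022089/1157836 = ((1/1079)*(-728556))*(-1/2082865) - 1022089/1157836 = -728556/1079*(-1/2082865) - 1022089/1157836 = 728556/2247411335 - 1022089/1157836 = -2296210855613999/2602133750471060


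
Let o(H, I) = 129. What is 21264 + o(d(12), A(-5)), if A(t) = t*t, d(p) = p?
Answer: 21393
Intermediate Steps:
A(t) = t²
21264 + o(d(12), A(-5)) = 21264 + 129 = 21393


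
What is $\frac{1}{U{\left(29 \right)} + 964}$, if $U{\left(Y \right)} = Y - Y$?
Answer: $\frac{1}{964} \approx 0.0010373$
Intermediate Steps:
$U{\left(Y \right)} = 0$
$\frac{1}{U{\left(29 \right)} + 964} = \frac{1}{0 + 964} = \frac{1}{964}$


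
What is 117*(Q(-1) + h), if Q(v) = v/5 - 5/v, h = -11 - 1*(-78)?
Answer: 42003/5 ≈ 8400.6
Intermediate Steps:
h = 67 (h = -11 + 78 = 67)
Q(v) = -5/v + v/5 (Q(v) = v*(1/5) - 5/v = v/5 - 5/v = -5/v + v/5)
117*(Q(-1) + h) = 117*((-5/(-1) + (1/5)*(-1)) + 67) = 117*((-5*(-1) - 1/5) + 67) = 117*((5 - 1/5) + 67) = 117*(24/5 + 67) = 117*(359/5) = 42003/5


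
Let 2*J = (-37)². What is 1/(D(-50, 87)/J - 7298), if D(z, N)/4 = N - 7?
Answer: -1369/9990322 ≈ -0.00013703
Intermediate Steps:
J = 1369/2 (J = (½)*(-37)² = (½)*1369 = 1369/2 ≈ 684.50)
D(z, N) = -28 + 4*N (D(z, N) = 4*(N - 7) = 4*(-7 + N) = -28 + 4*N)
1/(D(-50, 87)/J - 7298) = 1/((-28 + 4*87)/(1369/2) - 7298) = 1/((-28 + 348)*(2/1369) - 7298) = 1/(320*(2/1369) - 7298) = 1/(640/1369 - 7298) = 1/(-9990322/1369) = -1369/9990322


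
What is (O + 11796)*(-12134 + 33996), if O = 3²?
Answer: 258080910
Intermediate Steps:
O = 9
(O + 11796)*(-12134 + 33996) = (9 + 11796)*(-12134 + 33996) = 11805*21862 = 258080910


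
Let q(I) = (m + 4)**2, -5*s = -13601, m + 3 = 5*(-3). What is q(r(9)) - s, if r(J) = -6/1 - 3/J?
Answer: -12621/5 ≈ -2524.2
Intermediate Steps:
m = -18 (m = -3 + 5*(-3) = -3 - 15 = -18)
r(J) = -6 - 3/J (r(J) = -6*1 - 3/J = -6 - 3/J)
s = 13601/5 (s = -1/5*(-13601) = 13601/5 ≈ 2720.2)
q(I) = 196 (q(I) = (-18 + 4)**2 = (-14)**2 = 196)
q(r(9)) - s = 196 - 1*13601/5 = 196 - 13601/5 = -12621/5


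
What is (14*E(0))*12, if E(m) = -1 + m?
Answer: -168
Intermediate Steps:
(14*E(0))*12 = (14*(-1 + 0))*12 = (14*(-1))*12 = -14*12 = -168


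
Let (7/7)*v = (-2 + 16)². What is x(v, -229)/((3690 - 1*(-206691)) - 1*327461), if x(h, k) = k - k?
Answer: 0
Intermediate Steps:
v = 196 (v = (-2 + 16)² = 14² = 196)
x(h, k) = 0
x(v, -229)/((3690 - 1*(-206691)) - 1*327461) = 0/((3690 - 1*(-206691)) - 1*327461) = 0/((3690 + 206691) - 327461) = 0/(210381 - 327461) = 0/(-117080) = 0*(-1/117080) = 0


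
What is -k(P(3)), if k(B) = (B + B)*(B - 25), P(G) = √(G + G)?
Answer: -12 + 50*√6 ≈ 110.47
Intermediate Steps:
P(G) = √2*√G (P(G) = √(2*G) = √2*√G)
k(B) = 2*B*(-25 + B) (k(B) = (2*B)*(-25 + B) = 2*B*(-25 + B))
-k(P(3)) = -2*√2*√3*(-25 + √2*√3) = -2*√6*(-25 + √6)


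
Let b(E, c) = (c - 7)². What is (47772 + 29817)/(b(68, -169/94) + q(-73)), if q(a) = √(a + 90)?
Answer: 468885584411316/466431603809 - 6057753105744*√17/466431603809 ≈ 951.71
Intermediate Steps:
b(E, c) = (-7 + c)²
q(a) = √(90 + a)
(47772 + 29817)/(b(68, -169/94) + q(-73)) = (47772 + 29817)/((-7 - 169/94)² + √(90 - 73)) = 77589/((-7 - 169*1/94)² + √17) = 77589/((-7 - 169/94)² + √17) = 77589/((-827/94)² + √17) = 77589/(683929/8836 + √17)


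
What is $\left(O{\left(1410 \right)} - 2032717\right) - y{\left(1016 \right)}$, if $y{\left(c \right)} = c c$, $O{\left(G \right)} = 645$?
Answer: $-3064328$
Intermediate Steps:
$y{\left(c \right)} = c^{2}$
$\left(O{\left(1410 \right)} - 2032717\right) - y{\left(1016 \right)} = \left(645 - 2032717\right) - 1016^{2} = \left(645 - 2032717\right) - 1032256 = -2032072 - 1032256 = -3064328$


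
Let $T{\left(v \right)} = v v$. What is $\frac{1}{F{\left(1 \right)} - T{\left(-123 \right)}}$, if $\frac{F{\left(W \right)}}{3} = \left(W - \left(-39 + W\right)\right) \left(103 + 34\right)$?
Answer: $\frac{1}{900} \approx 0.0011111$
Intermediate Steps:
$T{\left(v \right)} = v^{2}$
$F{\left(W \right)} = 16029$ ($F{\left(W \right)} = 3 \left(W - \left(-39 + W\right)\right) \left(103 + 34\right) = 3 \cdot 39 \cdot 137 = 3 \cdot 5343 = 16029$)
$\frac{1}{F{\left(1 \right)} - T{\left(-123 \right)}} = \frac{1}{16029 - \left(-123\right)^{2}} = \frac{1}{16029 - 15129} = \frac{1}{900}$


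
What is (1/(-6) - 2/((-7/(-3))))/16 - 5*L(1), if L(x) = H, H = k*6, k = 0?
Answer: -43/672 ≈ -0.063988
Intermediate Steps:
H = 0 (H = 0*6 = 0)
L(x) = 0
(1/(-6) - 2/((-7/(-3))))/16 - 5*L(1) = (1/(-6) - 2/((-7/(-3))))/16 - 5*0 = (1*(-⅙) - 2/((-7*(-⅓))))*(1/16) + 0 = (-⅙ - 2/7/3)*(1/16) + 0 = (-⅙ - 2*3/7)*(1/16) + 0 = (-⅙ - 6/7)*(1/16) + 0 = -43/42*1/16 + 0 = -43/672 + 0 = -43/672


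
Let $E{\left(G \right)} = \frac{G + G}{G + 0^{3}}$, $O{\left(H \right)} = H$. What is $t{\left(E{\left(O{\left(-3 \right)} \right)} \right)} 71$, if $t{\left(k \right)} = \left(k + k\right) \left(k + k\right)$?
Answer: $1136$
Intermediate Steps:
$E{\left(G \right)} = 2$ ($E{\left(G \right)} = \frac{2 G}{G + 0} = \frac{2 G}{G} = 2$)
$t{\left(k \right)} = 4 k^{2}$ ($t{\left(k \right)} = 2 k 2 k = 4 k^{2}$)
$t{\left(E{\left(O{\left(-3 \right)} \right)} \right)} 71 = 4 \cdot 2^{2} \cdot 71 = 4 \cdot 4 \cdot 71 = 16 \cdot 71 = 1136$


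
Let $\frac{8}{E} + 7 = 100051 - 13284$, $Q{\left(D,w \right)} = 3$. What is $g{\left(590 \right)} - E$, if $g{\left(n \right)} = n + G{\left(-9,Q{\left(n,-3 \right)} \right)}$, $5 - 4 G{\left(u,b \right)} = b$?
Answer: $\frac{12807943}{21690} \approx 590.5$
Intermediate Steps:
$G{\left(u,b \right)} = \frac{5}{4} - \frac{b}{4}$
$g{\left(n \right)} = \frac{1}{2} + n$ ($g{\left(n \right)} = n + \left(\frac{5}{4} - \frac{3}{4}\right) = n + \frac{1}{2} = \frac{1}{2} + n$)
$E = \frac{1}{10845}$ ($E = \frac{8}{-7 + \left(100051 - 13284\right)} = \frac{8}{-7 + 86767} = \frac{8}{86760} = 8 \cdot \frac{1}{86760} = \frac{1}{10845} \approx 9.2208 \cdot 10^{-5}$)
$g{\left(590 \right)} - E = \left(\frac{1}{2} + 590\right) - \frac{1}{10845} = \frac{1181}{2} - \frac{1}{10845} = \frac{12807943}{21690}$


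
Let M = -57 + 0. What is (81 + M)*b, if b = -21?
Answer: -504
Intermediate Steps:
M = -57
(81 + M)*b = (81 - 57)*(-21) = 24*(-21) = -504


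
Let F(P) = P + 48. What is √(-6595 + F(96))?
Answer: I*√6451 ≈ 80.318*I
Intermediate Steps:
F(P) = 48 + P
√(-6595 + F(96)) = √(-6595 + (48 + 96)) = √(-6595 + 144) = √(-6451) = I*√6451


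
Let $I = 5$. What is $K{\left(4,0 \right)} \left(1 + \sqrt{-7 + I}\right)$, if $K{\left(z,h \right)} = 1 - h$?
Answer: $1 + i \sqrt{2} \approx 1.0 + 1.4142 i$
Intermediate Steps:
$K{\left(4,0 \right)} \left(1 + \sqrt{-7 + I}\right) = \left(1 - 0\right) \left(1 + \sqrt{-7 + 5}\right) = \left(1 + 0\right) \left(1 + \sqrt{-2}\right) = 1 \left(1 + i \sqrt{2}\right) = 1 + i \sqrt{2}$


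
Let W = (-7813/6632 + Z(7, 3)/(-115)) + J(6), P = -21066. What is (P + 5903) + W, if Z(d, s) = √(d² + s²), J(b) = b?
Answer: -100529037/6632 - √58/115 ≈ -15158.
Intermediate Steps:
W = 31979/6632 - √58/115 (W = (-7813/6632 + √(7² + 3²)/(-115)) + 6 = (-7813*1/6632 + √(49 + 9)*(-1/115)) + 6 = (-7813/6632 + √58*(-1/115)) + 6 = (-7813/6632 - √58/115) + 6 = 31979/6632 - √58/115 ≈ 4.7557)
(P + 5903) + W = (-21066 + 5903) + (31979/6632 - √58/115) = -15163 + (31979/6632 - √58/115) = -100529037/6632 - √58/115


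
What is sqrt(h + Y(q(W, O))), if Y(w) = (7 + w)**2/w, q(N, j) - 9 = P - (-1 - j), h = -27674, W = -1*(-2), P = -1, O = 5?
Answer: I*sqrt(110570)/2 ≈ 166.26*I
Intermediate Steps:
W = 2
q(N, j) = 9 + j (q(N, j) = 9 + (-1 - (-1 - j)) = 9 + (-1 + (1 + j)) = 9 + j)
Y(w) = (7 + w)**2/w
sqrt(h + Y(q(W, O))) = sqrt(-27674 + (7 + (9 + 5))**2/(9 + 5)) = sqrt(-27674 + (7 + 14)**2/14) = sqrt(-27674 + (1/14)*21**2) = sqrt(-27674 + (1/14)*441) = sqrt(-27674 + 63/2) = sqrt(-55285/2) = I*sqrt(110570)/2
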